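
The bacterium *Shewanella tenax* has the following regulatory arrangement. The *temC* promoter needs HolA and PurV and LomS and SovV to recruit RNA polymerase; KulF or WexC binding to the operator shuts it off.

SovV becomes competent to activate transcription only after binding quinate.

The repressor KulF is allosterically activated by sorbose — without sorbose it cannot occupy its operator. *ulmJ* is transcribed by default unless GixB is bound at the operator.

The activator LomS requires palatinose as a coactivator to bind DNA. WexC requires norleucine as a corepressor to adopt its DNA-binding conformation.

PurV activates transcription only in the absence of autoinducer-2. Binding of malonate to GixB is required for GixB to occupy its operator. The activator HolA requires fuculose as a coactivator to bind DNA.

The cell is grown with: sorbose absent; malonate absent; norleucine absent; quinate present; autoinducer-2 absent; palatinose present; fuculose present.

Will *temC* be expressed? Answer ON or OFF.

ON

Sorbose is absent, so KulF is inactive.
Fuculose is present, so HolA is active.
Autoinducer-2 is absent, so PurV is active.
Palatinose is present, so LomS is active.
Norleucine is absent, so WexC is inactive.
Quinate is present, so SovV is active.
No repressor is bound and HolA and PurV and LomS and SovV are active, so *temC* is transcribed.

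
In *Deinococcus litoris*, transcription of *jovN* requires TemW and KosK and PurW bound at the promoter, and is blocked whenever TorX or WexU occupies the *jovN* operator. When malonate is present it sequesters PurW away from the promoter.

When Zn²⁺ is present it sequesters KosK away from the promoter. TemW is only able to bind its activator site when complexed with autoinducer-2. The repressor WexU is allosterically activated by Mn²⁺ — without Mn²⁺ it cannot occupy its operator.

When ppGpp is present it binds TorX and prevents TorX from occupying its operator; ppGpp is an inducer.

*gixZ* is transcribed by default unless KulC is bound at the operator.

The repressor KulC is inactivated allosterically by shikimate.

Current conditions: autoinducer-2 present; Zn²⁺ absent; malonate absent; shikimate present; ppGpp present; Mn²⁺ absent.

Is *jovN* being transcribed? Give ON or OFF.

ON

Autoinducer-2 is present, so TemW is active.
Zn²⁺ is absent, so KosK is active.
Malonate is absent, so PurW is active.
ppGpp is present, so TorX is inactive.
Mn²⁺ is absent, so WexU is inactive.
No repressor is bound and TemW and KosK and PurW are active, so *jovN* is transcribed.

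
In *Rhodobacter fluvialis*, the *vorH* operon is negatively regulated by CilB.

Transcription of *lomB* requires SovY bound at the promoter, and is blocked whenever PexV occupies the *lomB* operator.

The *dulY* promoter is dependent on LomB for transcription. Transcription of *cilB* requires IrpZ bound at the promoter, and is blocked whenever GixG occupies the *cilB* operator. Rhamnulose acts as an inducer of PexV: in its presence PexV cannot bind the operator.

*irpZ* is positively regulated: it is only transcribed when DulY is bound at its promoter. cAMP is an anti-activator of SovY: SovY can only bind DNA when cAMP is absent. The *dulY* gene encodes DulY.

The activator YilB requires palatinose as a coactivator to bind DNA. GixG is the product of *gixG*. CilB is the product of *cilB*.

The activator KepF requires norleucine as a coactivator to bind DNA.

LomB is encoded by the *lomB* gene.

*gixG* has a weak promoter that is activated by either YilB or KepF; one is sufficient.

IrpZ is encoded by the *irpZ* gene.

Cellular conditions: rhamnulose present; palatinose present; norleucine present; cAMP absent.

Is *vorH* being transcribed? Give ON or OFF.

ON

Rhamnulose is present, so PexV is inactive.
cAMP is absent, so SovY is active.
No repressor is bound and SovY is active, so *lomB* is transcribed.
So LomB is produced and active.
No repressor is bound and LomB is active, so *dulY* is transcribed.
So DulY is produced and active.
No repressor is bound and DulY is active, so *irpZ* is transcribed.
So IrpZ is produced and active.
Palatinose is present, so YilB is active.
Norleucine is present, so KepF is active.
Activator YilB is present, so *gixG* is transcribed.
So GixG is produced and active.
With repressor GixG bound, *cilB* is not transcribed.
So CilB is not produced.
With no repressor bound, *vorH* is transcribed.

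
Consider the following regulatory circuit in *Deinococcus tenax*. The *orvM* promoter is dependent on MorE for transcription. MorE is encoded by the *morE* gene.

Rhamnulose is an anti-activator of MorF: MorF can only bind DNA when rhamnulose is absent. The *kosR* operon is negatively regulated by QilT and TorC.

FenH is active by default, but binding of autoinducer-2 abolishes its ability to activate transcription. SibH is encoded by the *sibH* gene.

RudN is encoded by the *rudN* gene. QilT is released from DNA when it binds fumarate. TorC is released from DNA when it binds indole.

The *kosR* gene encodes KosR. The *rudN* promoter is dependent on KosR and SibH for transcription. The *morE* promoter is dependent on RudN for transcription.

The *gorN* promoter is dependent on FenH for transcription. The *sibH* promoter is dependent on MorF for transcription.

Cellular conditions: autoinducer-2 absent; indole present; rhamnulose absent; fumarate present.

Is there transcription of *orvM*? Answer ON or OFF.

ON

Fumarate is present, so QilT is inactive.
Indole is present, so TorC is inactive.
With no repressor bound, *kosR* is transcribed.
So KosR is produced and active.
Rhamnulose is absent, so MorF is active.
No repressor is bound and MorF is active, so *sibH* is transcribed.
So SibH is produced and active.
No repressor is bound and KosR and SibH are active, so *rudN* is transcribed.
So RudN is produced and active.
No repressor is bound and RudN is active, so *morE* is transcribed.
So MorE is produced and active.
No repressor is bound and MorE is active, so *orvM* is transcribed.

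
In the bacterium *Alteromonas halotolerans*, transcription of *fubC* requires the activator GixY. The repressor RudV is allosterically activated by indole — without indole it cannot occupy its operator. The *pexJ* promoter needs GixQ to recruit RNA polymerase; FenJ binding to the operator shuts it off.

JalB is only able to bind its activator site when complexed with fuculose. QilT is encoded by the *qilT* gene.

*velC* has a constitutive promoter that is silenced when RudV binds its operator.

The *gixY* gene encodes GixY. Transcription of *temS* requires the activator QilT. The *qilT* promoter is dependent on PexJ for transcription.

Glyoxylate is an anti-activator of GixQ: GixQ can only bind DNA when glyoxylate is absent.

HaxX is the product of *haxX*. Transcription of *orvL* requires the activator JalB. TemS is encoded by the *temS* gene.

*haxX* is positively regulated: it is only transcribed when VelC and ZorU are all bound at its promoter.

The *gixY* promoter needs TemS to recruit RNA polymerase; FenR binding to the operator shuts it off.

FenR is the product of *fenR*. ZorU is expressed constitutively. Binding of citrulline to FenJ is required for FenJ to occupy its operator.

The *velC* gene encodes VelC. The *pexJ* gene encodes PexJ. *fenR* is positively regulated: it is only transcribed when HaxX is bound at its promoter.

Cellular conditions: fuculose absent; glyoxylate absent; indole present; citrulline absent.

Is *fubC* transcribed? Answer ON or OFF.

ON

Citrulline is absent, so FenJ is inactive.
Glyoxylate is absent, so GixQ is active.
No repressor is bound and GixQ is active, so *pexJ* is transcribed.
So PexJ is produced and active.
No repressor is bound and PexJ is active, so *qilT* is transcribed.
So QilT is produced and active.
No repressor is bound and QilT is active, so *temS* is transcribed.
So TemS is produced and active.
Indole is present, so RudV is active.
With repressor RudV bound, *velC* is not transcribed.
So VelC is not produced.
ZorU is produced constitutively and is active.
Required activator VelC is absent, so *haxX* is not transcribed.
So HaxX is not produced.
Required activator HaxX is absent, so *fenR* is not transcribed.
So FenR is not produced.
No repressor is bound and TemS is active, so *gixY* is transcribed.
So GixY is produced and active.
No repressor is bound and GixY is active, so *fubC* is transcribed.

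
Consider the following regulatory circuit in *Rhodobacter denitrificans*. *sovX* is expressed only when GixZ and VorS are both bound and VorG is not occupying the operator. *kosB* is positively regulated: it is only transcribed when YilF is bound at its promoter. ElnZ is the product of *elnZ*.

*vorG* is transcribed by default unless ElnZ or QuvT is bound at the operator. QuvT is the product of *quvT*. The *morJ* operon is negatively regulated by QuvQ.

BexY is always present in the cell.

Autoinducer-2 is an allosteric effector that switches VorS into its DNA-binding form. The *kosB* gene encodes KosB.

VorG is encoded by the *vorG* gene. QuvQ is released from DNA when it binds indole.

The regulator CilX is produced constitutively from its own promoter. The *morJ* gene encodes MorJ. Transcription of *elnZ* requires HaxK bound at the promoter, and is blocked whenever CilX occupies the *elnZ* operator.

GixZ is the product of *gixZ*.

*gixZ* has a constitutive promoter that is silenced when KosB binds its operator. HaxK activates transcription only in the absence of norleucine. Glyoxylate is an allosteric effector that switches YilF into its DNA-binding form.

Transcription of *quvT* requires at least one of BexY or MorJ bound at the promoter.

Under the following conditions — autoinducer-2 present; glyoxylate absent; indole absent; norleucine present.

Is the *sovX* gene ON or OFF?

ON

Norleucine is present, so HaxK is inactive.
CilX is produced constitutively and is active.
With repressor CilX bound, *elnZ* is not transcribed.
So ElnZ is not produced.
BexY is produced constitutively and is active.
Indole is absent, so QuvQ is active.
With repressor QuvQ bound, *morJ* is not transcribed.
So MorJ is not produced.
Activator BexY is present, so *quvT* is transcribed.
So QuvT is produced and active.
With repressor QuvT bound, *vorG* is not transcribed.
So VorG is not produced.
Glyoxylate is absent, so YilF is inactive.
Required activator YilF is absent, so *kosB* is not transcribed.
So KosB is not produced.
With no repressor bound, *gixZ* is transcribed.
So GixZ is produced and active.
Autoinducer-2 is present, so VorS is active.
No repressor is bound and GixZ and VorS are active, so *sovX* is transcribed.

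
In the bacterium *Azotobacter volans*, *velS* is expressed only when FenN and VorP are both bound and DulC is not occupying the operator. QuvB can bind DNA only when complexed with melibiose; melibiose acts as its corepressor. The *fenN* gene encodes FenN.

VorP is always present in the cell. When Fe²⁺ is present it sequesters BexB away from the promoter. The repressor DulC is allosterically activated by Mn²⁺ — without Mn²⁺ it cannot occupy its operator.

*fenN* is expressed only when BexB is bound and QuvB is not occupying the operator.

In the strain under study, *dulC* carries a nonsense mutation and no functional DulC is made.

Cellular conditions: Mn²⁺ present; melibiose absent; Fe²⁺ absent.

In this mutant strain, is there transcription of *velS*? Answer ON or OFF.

ON

DulC is non-functional in this strain, so it has no effect.
Melibiose is absent, so QuvB is inactive.
Fe²⁺ is absent, so BexB is active.
No repressor is bound and BexB is active, so *fenN* is transcribed.
So FenN is produced and active.
VorP is produced constitutively and is active.
No repressor is bound and FenN and VorP are active, so *velS* is transcribed.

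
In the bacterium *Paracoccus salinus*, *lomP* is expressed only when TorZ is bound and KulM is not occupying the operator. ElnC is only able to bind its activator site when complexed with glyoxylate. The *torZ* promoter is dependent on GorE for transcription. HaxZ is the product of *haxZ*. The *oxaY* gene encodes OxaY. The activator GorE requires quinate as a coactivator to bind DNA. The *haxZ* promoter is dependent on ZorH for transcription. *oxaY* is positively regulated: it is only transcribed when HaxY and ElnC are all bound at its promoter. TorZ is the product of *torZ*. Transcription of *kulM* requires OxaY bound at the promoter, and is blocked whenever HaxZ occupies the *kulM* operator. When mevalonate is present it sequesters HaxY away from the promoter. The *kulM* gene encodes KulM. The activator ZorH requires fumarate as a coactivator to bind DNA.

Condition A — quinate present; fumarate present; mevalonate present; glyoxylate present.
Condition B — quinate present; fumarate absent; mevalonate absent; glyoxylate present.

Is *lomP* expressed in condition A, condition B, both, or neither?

Condition A:
Quinate is present, so GorE is active.
No repressor is bound and GorE is active, so *torZ* is transcribed.
So TorZ is produced and active.
Fumarate is present, so ZorH is active.
No repressor is bound and ZorH is active, so *haxZ* is transcribed.
So HaxZ is produced and active.
Mevalonate is present, so HaxY is inactive.
Glyoxylate is present, so ElnC is active.
Required activator HaxY is absent, so *oxaY* is not transcribed.
So OxaY is not produced.
With repressor HaxZ bound, *kulM* is not transcribed.
So KulM is not produced.
No repressor is bound and TorZ is active, so *lomP* is transcribed.
→ *lomP* is ON in A.
Condition B:
Quinate is present, so GorE is active.
No repressor is bound and GorE is active, so *torZ* is transcribed.
So TorZ is produced and active.
Fumarate is absent, so ZorH is inactive.
Required activator ZorH is absent, so *haxZ* is not transcribed.
So HaxZ is not produced.
Mevalonate is absent, so HaxY is active.
Glyoxylate is present, so ElnC is active.
No repressor is bound and HaxY and ElnC are active, so *oxaY* is transcribed.
So OxaY is produced and active.
No repressor is bound and OxaY is active, so *kulM* is transcribed.
So KulM is produced and active.
With repressor KulM bound, *lomP* is not transcribed.
→ *lomP* is OFF in B.

A only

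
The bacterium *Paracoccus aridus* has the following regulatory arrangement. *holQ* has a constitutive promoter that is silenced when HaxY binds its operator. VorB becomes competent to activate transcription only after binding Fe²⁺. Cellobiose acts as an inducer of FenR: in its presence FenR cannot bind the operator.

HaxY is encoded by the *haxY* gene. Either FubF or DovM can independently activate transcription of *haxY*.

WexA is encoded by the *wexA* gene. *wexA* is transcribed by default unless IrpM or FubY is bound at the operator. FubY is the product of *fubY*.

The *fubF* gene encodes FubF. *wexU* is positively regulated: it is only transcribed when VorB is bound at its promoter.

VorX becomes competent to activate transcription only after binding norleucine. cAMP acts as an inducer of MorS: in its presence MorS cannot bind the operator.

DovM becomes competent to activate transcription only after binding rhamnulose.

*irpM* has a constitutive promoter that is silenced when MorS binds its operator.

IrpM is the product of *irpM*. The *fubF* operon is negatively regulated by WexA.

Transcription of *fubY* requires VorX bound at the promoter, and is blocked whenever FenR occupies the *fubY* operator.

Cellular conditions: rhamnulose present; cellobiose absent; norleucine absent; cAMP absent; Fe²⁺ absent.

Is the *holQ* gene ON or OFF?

OFF

cAMP is absent, so MorS is active.
With repressor MorS bound, *irpM* is not transcribed.
So IrpM is not produced.
Norleucine is absent, so VorX is inactive.
Cellobiose is absent, so FenR is active.
With repressor FenR bound, *fubY* is not transcribed.
So FubY is not produced.
With no repressor bound, *wexA* is transcribed.
So WexA is produced and active.
With repressor WexA bound, *fubF* is not transcribed.
So FubF is not produced.
Rhamnulose is present, so DovM is active.
Activator DovM is present, so *haxY* is transcribed.
So HaxY is produced and active.
With repressor HaxY bound, *holQ* is not transcribed.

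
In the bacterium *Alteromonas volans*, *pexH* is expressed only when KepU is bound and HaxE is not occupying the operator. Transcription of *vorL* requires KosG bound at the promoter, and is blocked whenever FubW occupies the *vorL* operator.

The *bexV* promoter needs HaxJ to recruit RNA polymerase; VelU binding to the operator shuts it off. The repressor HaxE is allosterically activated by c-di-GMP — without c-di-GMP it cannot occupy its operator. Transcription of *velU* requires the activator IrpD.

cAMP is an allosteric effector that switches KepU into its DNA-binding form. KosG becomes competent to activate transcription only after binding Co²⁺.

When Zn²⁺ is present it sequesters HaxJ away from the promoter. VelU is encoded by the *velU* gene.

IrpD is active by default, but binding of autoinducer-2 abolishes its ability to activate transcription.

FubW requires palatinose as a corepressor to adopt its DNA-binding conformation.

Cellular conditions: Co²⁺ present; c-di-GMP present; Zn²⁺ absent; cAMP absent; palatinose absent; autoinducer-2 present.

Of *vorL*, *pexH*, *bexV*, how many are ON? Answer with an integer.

Co²⁺ is present, so KosG is active.
Palatinose is absent, so FubW is inactive.
No repressor is bound and KosG is active, so *vorL* is transcribed.
→ *vorL* is ON.
cAMP is absent, so KepU is inactive.
c-di-GMP is present, so HaxE is active.
With repressor HaxE bound, *pexH* is not transcribed.
→ *pexH* is OFF.
Autoinducer-2 is present, so IrpD is inactive.
Required activator IrpD is absent, so *velU* is not transcribed.
So VelU is not produced.
Zn²⁺ is absent, so HaxJ is active.
No repressor is bound and HaxJ is active, so *bexV* is transcribed.
→ *bexV* is ON.
2 of the 3 genes are transcribed.

2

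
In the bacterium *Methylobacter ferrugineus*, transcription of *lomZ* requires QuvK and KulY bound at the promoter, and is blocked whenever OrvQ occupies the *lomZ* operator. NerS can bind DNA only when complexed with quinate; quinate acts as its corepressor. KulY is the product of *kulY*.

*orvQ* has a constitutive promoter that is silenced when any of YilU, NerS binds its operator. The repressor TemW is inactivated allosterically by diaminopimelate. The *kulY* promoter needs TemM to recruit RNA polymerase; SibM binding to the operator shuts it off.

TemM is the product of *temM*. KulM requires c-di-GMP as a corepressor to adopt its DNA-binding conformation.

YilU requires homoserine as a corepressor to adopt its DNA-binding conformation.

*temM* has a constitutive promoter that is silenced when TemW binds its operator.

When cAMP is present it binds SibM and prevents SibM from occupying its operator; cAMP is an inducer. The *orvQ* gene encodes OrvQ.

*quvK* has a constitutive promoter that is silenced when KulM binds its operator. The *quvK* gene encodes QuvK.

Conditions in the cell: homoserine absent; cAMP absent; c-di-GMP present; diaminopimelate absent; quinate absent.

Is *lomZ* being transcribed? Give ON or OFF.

Homoserine is absent, so YilU is inactive.
Quinate is absent, so NerS is inactive.
With no repressor bound, *orvQ* is transcribed.
So OrvQ is produced and active.
c-di-GMP is present, so KulM is active.
With repressor KulM bound, *quvK* is not transcribed.
So QuvK is not produced.
cAMP is absent, so SibM is active.
Diaminopimelate is absent, so TemW is active.
With repressor TemW bound, *temM* is not transcribed.
So TemM is not produced.
With repressor SibM bound, *kulY* is not transcribed.
So KulY is not produced.
With repressor OrvQ bound, *lomZ* is not transcribed.

OFF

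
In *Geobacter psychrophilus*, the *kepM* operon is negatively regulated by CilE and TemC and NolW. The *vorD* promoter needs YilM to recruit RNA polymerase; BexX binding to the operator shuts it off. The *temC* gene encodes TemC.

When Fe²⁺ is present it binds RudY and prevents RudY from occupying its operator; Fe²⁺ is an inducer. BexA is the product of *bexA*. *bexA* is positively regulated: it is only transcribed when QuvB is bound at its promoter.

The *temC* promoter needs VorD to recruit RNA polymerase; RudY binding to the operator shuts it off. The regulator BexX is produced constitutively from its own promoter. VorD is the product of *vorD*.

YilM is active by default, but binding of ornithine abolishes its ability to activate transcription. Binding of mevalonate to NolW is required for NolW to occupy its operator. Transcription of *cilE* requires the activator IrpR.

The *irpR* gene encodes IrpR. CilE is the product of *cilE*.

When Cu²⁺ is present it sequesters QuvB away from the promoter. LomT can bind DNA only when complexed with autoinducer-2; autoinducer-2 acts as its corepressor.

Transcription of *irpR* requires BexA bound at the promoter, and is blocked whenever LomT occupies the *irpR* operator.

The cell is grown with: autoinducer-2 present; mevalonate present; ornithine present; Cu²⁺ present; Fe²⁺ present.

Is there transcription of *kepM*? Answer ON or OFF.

OFF

Autoinducer-2 is present, so LomT is active.
Cu²⁺ is present, so QuvB is inactive.
Required activator QuvB is absent, so *bexA* is not transcribed.
So BexA is not produced.
With repressor LomT bound, *irpR* is not transcribed.
So IrpR is not produced.
Required activator IrpR is absent, so *cilE* is not transcribed.
So CilE is not produced.
Fe²⁺ is present, so RudY is inactive.
BexX is produced constitutively and is active.
Ornithine is present, so YilM is inactive.
With repressor BexX bound, *vorD* is not transcribed.
So VorD is not produced.
Required activator VorD is absent, so *temC* is not transcribed.
So TemC is not produced.
Mevalonate is present, so NolW is active.
With repressor NolW bound, *kepM* is not transcribed.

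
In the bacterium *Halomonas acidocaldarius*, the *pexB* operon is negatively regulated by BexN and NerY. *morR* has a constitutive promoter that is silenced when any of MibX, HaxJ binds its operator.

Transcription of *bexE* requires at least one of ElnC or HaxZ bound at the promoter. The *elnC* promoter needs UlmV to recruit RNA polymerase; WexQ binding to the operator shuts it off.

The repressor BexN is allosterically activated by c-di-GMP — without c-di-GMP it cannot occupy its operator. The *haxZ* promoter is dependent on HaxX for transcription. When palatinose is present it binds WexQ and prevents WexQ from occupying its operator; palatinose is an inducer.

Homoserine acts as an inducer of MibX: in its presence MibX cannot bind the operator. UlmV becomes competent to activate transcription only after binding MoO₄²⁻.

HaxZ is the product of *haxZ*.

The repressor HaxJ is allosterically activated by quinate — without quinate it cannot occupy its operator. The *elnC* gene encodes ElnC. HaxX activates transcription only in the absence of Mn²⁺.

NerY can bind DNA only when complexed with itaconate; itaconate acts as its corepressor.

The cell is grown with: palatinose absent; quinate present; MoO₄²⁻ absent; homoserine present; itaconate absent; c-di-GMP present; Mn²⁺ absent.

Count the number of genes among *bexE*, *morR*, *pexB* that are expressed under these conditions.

1

MoO₄²⁻ is absent, so UlmV is inactive.
Palatinose is absent, so WexQ is active.
With repressor WexQ bound, *elnC* is not transcribed.
So ElnC is not produced.
Mn²⁺ is absent, so HaxX is active.
No repressor is bound and HaxX is active, so *haxZ* is transcribed.
So HaxZ is produced and active.
Activator HaxZ is present, so *bexE* is transcribed.
→ *bexE* is ON.
Homoserine is present, so MibX is inactive.
Quinate is present, so HaxJ is active.
With repressor HaxJ bound, *morR* is not transcribed.
→ *morR* is OFF.
c-di-GMP is present, so BexN is active.
Itaconate is absent, so NerY is inactive.
With repressor BexN bound, *pexB* is not transcribed.
→ *pexB* is OFF.
1 of the 3 genes is transcribed.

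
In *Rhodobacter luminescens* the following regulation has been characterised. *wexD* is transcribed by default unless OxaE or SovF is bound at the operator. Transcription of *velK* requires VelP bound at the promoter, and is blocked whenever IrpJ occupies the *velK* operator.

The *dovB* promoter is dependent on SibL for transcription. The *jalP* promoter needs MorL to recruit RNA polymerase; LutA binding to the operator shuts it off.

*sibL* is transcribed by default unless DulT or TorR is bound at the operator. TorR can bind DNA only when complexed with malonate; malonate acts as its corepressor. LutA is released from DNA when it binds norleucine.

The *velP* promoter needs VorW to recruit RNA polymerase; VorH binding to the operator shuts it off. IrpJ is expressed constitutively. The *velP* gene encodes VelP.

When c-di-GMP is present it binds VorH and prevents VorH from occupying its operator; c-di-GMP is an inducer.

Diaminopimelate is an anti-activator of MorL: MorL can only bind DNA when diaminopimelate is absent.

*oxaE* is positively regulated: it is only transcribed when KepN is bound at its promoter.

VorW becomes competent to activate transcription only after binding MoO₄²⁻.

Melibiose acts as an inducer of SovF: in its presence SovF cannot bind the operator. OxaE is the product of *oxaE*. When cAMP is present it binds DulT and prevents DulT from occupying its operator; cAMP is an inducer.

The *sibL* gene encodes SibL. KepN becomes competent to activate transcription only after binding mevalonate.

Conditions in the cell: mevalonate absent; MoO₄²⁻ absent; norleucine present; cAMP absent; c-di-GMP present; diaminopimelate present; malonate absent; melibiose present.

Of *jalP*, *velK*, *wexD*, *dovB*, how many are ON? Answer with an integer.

1

Norleucine is present, so LutA is inactive.
Diaminopimelate is present, so MorL is inactive.
Required activator MorL is absent, so *jalP* is not transcribed.
→ *jalP* is OFF.
MoO₄²⁻ is absent, so VorW is inactive.
c-di-GMP is present, so VorH is inactive.
Required activator VorW is absent, so *velP* is not transcribed.
So VelP is not produced.
IrpJ is produced constitutively and is active.
With repressor IrpJ bound, *velK* is not transcribed.
→ *velK* is OFF.
Mevalonate is absent, so KepN is inactive.
Required activator KepN is absent, so *oxaE* is not transcribed.
So OxaE is not produced.
Melibiose is present, so SovF is inactive.
With no repressor bound, *wexD* is transcribed.
→ *wexD* is ON.
cAMP is absent, so DulT is active.
Malonate is absent, so TorR is inactive.
With repressor DulT bound, *sibL* is not transcribed.
So SibL is not produced.
Required activator SibL is absent, so *dovB* is not transcribed.
→ *dovB* is OFF.
1 of the 4 genes is transcribed.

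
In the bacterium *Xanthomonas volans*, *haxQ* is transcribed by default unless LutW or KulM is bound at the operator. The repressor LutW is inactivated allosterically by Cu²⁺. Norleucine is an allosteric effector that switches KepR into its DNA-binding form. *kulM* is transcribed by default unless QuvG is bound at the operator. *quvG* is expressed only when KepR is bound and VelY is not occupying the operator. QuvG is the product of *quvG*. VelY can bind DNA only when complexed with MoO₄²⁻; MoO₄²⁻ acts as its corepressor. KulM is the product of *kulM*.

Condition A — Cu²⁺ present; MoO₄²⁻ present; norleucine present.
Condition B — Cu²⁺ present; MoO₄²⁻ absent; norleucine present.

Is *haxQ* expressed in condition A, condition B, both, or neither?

Condition A:
Cu²⁺ is present, so LutW is inactive.
MoO₄²⁻ is present, so VelY is active.
Norleucine is present, so KepR is active.
With repressor VelY bound, *quvG* is not transcribed.
So QuvG is not produced.
With no repressor bound, *kulM* is transcribed.
So KulM is produced and active.
With repressor KulM bound, *haxQ* is not transcribed.
→ *haxQ* is OFF in A.
Condition B:
Cu²⁺ is present, so LutW is inactive.
MoO₄²⁻ is absent, so VelY is inactive.
Norleucine is present, so KepR is active.
No repressor is bound and KepR is active, so *quvG* is transcribed.
So QuvG is produced and active.
With repressor QuvG bound, *kulM* is not transcribed.
So KulM is not produced.
With no repressor bound, *haxQ* is transcribed.
→ *haxQ* is ON in B.

B only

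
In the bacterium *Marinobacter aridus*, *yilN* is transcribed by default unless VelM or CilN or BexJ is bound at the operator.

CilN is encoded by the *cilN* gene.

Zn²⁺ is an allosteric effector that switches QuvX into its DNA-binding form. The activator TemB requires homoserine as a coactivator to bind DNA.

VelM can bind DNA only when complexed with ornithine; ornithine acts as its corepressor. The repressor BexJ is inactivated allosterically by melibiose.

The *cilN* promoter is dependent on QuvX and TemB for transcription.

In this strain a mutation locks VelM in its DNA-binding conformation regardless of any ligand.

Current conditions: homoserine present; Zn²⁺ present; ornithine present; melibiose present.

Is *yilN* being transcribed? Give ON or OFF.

VelM is constitutively active in this strain.
Zn²⁺ is present, so QuvX is active.
Homoserine is present, so TemB is active.
No repressor is bound and QuvX and TemB are active, so *cilN* is transcribed.
So CilN is produced and active.
Melibiose is present, so BexJ is inactive.
With repressor VelM bound, *yilN* is not transcribed.

OFF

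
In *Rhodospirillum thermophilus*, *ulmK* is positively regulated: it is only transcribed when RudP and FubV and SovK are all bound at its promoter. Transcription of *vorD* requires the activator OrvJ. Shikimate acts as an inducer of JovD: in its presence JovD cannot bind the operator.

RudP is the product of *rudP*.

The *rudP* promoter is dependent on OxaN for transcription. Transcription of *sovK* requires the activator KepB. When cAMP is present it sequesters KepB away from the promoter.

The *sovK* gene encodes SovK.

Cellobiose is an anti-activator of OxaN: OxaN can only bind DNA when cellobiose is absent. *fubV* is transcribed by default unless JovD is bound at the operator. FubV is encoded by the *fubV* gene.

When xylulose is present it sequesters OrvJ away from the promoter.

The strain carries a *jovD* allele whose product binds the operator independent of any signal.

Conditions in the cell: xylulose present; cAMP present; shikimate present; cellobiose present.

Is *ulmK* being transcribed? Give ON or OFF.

OFF

Cellobiose is present, so OxaN is inactive.
Required activator OxaN is absent, so *rudP* is not transcribed.
So RudP is not produced.
JovD is constitutively active in this strain.
With repressor JovD bound, *fubV* is not transcribed.
So FubV is not produced.
cAMP is present, so KepB is inactive.
Required activator KepB is absent, so *sovK* is not transcribed.
So SovK is not produced.
Required activator RudP is absent, so *ulmK* is not transcribed.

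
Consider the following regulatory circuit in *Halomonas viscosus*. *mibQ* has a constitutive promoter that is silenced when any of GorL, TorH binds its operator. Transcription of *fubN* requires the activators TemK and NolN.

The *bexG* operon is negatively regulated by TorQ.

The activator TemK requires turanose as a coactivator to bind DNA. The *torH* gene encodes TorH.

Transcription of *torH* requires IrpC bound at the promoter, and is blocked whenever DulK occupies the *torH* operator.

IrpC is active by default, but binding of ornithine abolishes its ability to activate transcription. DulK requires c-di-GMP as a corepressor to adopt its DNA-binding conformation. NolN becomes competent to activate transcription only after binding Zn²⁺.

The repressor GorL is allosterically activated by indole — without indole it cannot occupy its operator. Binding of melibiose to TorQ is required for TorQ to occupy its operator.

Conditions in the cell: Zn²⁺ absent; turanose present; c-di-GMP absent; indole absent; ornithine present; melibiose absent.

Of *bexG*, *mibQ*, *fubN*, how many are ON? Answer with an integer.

Melibiose is absent, so TorQ is inactive.
With no repressor bound, *bexG* is transcribed.
→ *bexG* is ON.
Indole is absent, so GorL is inactive.
Ornithine is present, so IrpC is inactive.
c-di-GMP is absent, so DulK is inactive.
Required activator IrpC is absent, so *torH* is not transcribed.
So TorH is not produced.
With no repressor bound, *mibQ* is transcribed.
→ *mibQ* is ON.
Turanose is present, so TemK is active.
Zn²⁺ is absent, so NolN is inactive.
Required activator NolN is absent, so *fubN* is not transcribed.
→ *fubN* is OFF.
2 of the 3 genes are transcribed.

2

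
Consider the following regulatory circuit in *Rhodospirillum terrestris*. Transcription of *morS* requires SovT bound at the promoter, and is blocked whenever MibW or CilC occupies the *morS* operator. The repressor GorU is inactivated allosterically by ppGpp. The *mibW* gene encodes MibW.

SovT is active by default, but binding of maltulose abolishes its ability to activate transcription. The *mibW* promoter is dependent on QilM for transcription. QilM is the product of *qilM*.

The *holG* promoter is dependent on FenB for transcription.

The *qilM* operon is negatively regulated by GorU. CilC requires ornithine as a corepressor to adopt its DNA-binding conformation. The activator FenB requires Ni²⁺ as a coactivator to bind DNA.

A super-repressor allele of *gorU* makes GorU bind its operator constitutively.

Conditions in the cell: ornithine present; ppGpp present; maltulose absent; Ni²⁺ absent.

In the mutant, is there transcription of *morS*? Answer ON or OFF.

OFF

Maltulose is absent, so SovT is active.
GorU is constitutively active in this strain.
With repressor GorU bound, *qilM* is not transcribed.
So QilM is not produced.
Required activator QilM is absent, so *mibW* is not transcribed.
So MibW is not produced.
Ornithine is present, so CilC is active.
With repressor CilC bound, *morS* is not transcribed.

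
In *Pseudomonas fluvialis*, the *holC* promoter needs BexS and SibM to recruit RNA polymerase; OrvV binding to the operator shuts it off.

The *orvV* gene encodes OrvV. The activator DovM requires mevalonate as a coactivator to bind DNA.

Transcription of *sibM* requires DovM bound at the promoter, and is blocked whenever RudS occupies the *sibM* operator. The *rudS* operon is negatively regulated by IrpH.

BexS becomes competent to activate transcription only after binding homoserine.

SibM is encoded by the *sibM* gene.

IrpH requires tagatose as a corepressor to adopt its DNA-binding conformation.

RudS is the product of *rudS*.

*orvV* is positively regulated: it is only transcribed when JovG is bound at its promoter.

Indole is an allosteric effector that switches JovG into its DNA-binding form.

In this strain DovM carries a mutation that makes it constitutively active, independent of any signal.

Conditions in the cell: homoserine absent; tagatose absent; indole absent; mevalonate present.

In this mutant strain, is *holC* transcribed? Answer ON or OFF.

Indole is absent, so JovG is inactive.
Required activator JovG is absent, so *orvV* is not transcribed.
So OrvV is not produced.
Homoserine is absent, so BexS is inactive.
DovM is constitutively active in this strain.
Tagatose is absent, so IrpH is inactive.
With no repressor bound, *rudS* is transcribed.
So RudS is produced and active.
With repressor RudS bound, *sibM* is not transcribed.
So SibM is not produced.
Required activator BexS is absent, so *holC* is not transcribed.

OFF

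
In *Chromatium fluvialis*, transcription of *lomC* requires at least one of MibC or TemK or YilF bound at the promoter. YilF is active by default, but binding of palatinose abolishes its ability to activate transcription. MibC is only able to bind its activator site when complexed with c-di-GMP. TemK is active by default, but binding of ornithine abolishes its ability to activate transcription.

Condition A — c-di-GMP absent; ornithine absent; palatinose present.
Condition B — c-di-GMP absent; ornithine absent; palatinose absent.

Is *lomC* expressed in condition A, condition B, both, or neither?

Condition A:
c-di-GMP is absent, so MibC is inactive.
Ornithine is absent, so TemK is active.
Palatinose is present, so YilF is inactive.
Activator TemK is present, so *lomC* is transcribed.
→ *lomC* is ON in A.
Condition B:
c-di-GMP is absent, so MibC is inactive.
Ornithine is absent, so TemK is active.
Palatinose is absent, so YilF is active.
Activator TemK is present, so *lomC* is transcribed.
→ *lomC* is ON in B.

both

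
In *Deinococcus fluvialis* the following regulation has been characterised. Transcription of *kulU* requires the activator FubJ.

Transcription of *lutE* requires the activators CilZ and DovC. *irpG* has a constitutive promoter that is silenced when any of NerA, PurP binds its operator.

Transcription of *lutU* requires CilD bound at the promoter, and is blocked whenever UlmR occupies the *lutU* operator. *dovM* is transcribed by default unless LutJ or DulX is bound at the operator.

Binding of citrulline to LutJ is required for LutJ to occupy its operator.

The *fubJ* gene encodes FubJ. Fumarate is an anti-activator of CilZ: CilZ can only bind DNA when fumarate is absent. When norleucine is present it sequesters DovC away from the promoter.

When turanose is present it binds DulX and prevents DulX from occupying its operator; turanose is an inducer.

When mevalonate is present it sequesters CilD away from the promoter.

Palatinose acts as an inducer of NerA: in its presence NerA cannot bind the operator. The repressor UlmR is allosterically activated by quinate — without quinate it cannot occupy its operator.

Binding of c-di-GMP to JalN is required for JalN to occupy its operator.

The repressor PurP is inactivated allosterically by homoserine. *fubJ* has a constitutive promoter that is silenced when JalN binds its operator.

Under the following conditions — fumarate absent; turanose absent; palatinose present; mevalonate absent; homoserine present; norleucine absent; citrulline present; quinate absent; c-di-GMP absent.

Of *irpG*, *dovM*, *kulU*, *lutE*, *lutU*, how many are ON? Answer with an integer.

4

Palatinose is present, so NerA is inactive.
Homoserine is present, so PurP is inactive.
With no repressor bound, *irpG* is transcribed.
→ *irpG* is ON.
Citrulline is present, so LutJ is active.
Turanose is absent, so DulX is active.
With repressor LutJ bound, *dovM* is not transcribed.
→ *dovM* is OFF.
c-di-GMP is absent, so JalN is inactive.
With no repressor bound, *fubJ* is transcribed.
So FubJ is produced and active.
No repressor is bound and FubJ is active, so *kulU* is transcribed.
→ *kulU* is ON.
Fumarate is absent, so CilZ is active.
Norleucine is absent, so DovC is active.
No repressor is bound and CilZ and DovC are active, so *lutE* is transcribed.
→ *lutE* is ON.
Mevalonate is absent, so CilD is active.
Quinate is absent, so UlmR is inactive.
No repressor is bound and CilD is active, so *lutU* is transcribed.
→ *lutU* is ON.
4 of the 5 genes are transcribed.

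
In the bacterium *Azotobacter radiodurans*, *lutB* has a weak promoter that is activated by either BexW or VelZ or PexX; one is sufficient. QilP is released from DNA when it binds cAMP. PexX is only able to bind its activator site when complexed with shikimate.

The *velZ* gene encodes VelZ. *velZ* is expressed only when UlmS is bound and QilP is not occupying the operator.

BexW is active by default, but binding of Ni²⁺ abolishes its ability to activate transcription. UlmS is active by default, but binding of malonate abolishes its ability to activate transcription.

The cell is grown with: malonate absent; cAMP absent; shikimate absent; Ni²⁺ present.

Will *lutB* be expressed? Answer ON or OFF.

Ni²⁺ is present, so BexW is inactive.
cAMP is absent, so QilP is active.
Malonate is absent, so UlmS is active.
With repressor QilP bound, *velZ* is not transcribed.
So VelZ is not produced.
Shikimate is absent, so PexX is inactive.
No activator is available at the *lutB* promoter, so *lutB* is not transcribed.

OFF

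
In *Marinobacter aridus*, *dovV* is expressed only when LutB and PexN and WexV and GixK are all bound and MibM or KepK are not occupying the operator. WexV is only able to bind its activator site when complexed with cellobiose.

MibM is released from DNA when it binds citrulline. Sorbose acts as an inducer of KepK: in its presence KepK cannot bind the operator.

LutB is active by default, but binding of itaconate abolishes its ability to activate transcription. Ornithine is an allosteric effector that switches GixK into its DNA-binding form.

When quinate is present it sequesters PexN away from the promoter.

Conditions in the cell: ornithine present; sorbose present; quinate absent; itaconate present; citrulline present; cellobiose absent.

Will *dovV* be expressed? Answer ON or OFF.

OFF

Citrulline is present, so MibM is inactive.
Itaconate is present, so LutB is inactive.
Quinate is absent, so PexN is active.
Cellobiose is absent, so WexV is inactive.
Ornithine is present, so GixK is active.
Sorbose is present, so KepK is inactive.
Required activator LutB is absent, so *dovV* is not transcribed.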